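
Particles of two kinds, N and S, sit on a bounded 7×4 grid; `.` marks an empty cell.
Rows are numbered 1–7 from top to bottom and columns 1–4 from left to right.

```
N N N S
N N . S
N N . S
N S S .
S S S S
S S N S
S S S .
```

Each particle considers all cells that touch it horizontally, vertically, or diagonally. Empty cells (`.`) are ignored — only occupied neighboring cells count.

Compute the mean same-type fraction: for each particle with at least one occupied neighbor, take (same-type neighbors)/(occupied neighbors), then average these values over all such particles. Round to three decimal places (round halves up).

0.761

(1,1)N 3/3
(1,2)N 4/4
(1,3)N 2/4
(1,4)S 1/2
(2,1)N 5/5
(2,2)N 6/6
(2,4)S 2/3
(3,1)N 4/5
(3,2)N 4/6
(3,4)S 2/2
(4,1)N 2/5
(4,2)S 4/7
(4,3)S 5/6
(5,1)S 4/5
(5,2)S 6/8
(5,3)S 6/7
(5,4)S 3/4
(6,1)S 5/5
(6,2)S 7/8
(6,3)N 0/7
(6,4)S 3/4
(7,1)S 3/3
(7,2)S 4/5
(7,3)S 3/4
Sum over 24 particles: 3/3 + 4/4 + 2/4 + 1/2 + 5/5 + 6/6 + 2/3 + 4/5 + 4/6 + 2/2 + 2/5 + 4/7 + 5/6 + 4/5 + 6/8 + 6/7 + 3/4 + 5/5 + 7/8 + 0/7 + 3/4 + 3/3 + 4/5 + 3/4 = 15347/840; mean = 15347/840 ÷ 24 = 15347/20160 = 0.761259… → 0.761.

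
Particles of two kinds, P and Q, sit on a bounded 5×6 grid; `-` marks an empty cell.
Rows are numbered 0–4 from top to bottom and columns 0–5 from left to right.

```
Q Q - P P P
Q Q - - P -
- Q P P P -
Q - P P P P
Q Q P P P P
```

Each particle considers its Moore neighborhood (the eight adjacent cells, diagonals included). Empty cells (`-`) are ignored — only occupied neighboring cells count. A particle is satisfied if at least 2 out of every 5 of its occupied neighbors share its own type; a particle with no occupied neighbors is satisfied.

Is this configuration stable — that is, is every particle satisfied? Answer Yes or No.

Row 0: (0,0)Q 3/3 satisfied · (0,1)Q 3/3 satisfied · (0,3)P 2/2 satisfied · (0,4)P 3/3 satisfied · (0,5)P 2/2 satisfied
Row 1: (1,0)Q 4/4 satisfied · (1,1)Q 4/5 satisfied · (1,4)P 5/5 satisfied
Row 2: (2,1)Q 3/5 satisfied · (2,2)P 3/5 satisfied · (2,3)P 6/6 satisfied · (2,4)P 5/5 satisfied
Row 3: (3,0)Q 3/3 satisfied · (3,2)P 5/7 satisfied · (3,3)P 8/8 satisfied · (3,4)P 7/7 satisfied · (3,5)P 4/4 satisfied
Row 4: (4,0)Q 2/2 satisfied · (4,1)Q 2/4 satisfied · (4,2)P 3/4 satisfied · (4,3)P 5/5 satisfied · (4,4)P 5/5 satisfied · (4,5)P 3/3 satisfied
All meet the threshold, so the configuration is stable.

Yes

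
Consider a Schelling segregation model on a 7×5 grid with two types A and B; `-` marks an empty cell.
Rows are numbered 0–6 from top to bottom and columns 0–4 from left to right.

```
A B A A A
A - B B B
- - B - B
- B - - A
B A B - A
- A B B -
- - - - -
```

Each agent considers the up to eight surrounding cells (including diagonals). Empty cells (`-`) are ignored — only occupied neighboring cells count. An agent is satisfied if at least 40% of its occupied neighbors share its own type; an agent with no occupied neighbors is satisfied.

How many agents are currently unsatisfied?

6

Row 0: (0,0)A 1/2 ✓ · (0,1)B 1/4 ✗ · (0,2)A 1/4 ✗ · (0,3)A 2/5 ✓ · (0,4)A 1/3 ✗
Row 1: (1,0)A 1/2 ✓ · (1,2)B 3/5 ✓ · (1,3)B 4/7 ✓ · (1,4)B 2/4 ✓
Row 2: (2,2)B 3/3 ✓ · (2,4)B 2/3 ✓
Row 3: (3,1)B 3/4 ✓ · (3,4)A 1/2 ✓
Row 4: (4,0)B 1/3 ✗ · (4,1)A 1/5 ✗ · (4,2)B 3/5 ✓ · (4,4)A 1/2 ✓
Row 5: (5,1)A 1/4 ✗ · (5,2)B 2/4 ✓ · (5,3)B 2/3 ✓
Unsatisfied: (0,1), (0,2), (0,4), (4,0), (4,1), (5,1) — 6 in total.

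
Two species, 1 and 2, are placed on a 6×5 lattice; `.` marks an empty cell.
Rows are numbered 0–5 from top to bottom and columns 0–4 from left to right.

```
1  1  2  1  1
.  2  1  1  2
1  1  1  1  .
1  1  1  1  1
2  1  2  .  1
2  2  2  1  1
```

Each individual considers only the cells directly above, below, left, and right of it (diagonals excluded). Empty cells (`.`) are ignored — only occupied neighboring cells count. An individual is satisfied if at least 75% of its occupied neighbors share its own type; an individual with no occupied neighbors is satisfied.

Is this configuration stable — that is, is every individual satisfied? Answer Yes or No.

No

(0,0)1 1/1 satisfied
(0,1)1 1/3 not
(0,2)2 0/3 not
(0,3)1 2/3 not
(0,4)1 1/2 not
(1,1)2 0/3 not
(1,2)1 2/4 not
(1,3)1 3/4 satisfied
(1,4)2 0/2 not
(2,0)1 2/2 satisfied
(2,1)1 3/4 satisfied
(2,2)1 4/4 satisfied
(2,3)1 3/3 satisfied
(3,0)1 2/3 not
(3,1)1 4/4 satisfied
(3,2)1 3/4 satisfied
(3,3)1 3/3 satisfied
(3,4)1 2/2 satisfied
(4,0)2 1/3 not
(4,1)1 1/4 not
(4,2)2 1/3 not
(4,4)1 2/2 satisfied
(5,0)2 2/2 satisfied
(5,1)2 2/3 not
(5,2)2 2/3 not
(5,3)1 1/2 not
(5,4)1 2/2 satisfied
For instance (0,1) has only 1/3 same-type neighbors, below 3/4.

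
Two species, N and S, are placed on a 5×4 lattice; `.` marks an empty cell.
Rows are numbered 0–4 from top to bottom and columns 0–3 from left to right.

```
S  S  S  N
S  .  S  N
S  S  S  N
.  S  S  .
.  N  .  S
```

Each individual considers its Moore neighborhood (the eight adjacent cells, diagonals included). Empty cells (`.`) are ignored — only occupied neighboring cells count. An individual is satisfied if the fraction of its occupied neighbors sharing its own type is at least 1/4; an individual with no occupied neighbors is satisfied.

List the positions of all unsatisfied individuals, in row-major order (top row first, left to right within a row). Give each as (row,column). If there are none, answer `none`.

(0,0)S 2/2 satisfied
(0,1)S 4/4 satisfied
(0,2)S 2/4 satisfied
(0,3)N 1/3 satisfied
(1,0)S 4/4 satisfied
(1,2)S 4/7 satisfied
(1,3)N 2/5 satisfied
(2,0)S 3/3 satisfied
(2,1)S 6/6 satisfied
(2,2)S 4/6 satisfied
(2,3)N 1/4 satisfied
(3,1)S 4/5 satisfied
(3,2)S 4/6 satisfied
(4,1)N 0/2 not
(4,3)S 1/1 satisfied

(4,1)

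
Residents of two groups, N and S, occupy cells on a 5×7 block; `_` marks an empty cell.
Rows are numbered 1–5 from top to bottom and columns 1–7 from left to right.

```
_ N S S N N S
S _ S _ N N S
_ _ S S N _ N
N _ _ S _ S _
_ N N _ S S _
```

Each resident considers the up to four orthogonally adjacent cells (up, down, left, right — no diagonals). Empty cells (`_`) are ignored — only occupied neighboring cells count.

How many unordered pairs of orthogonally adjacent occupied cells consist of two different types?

6

Scan each occupied cell's neighbors to the right and below so each pair is counted once.
From row 1: 3 unlike of 9 pairs (running 3/9).
From row 2: 2 unlike of 5 pairs (running 5/14).
From row 3: 1 unlike of 3 pairs (running 6/17).
From row 4: 0 unlike of 1 pairs (running 6/18).
From row 5: 0 unlike of 2 pairs (running 6/20).
Total adjacent occupied pairs: 20; unlike-type pairs: 6.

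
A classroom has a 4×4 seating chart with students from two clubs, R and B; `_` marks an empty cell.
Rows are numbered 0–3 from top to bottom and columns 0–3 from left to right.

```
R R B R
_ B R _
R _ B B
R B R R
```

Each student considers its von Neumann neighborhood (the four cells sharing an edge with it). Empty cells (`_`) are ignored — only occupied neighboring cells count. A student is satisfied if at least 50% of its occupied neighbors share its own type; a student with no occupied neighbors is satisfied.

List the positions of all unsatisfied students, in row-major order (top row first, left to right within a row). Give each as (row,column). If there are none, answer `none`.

(0,1), (0,2), (0,3), (1,1), (1,2), (2,2), (3,1), (3,2)

Row 0: (0,0)R 1/1 ✓ · (0,1)R 1/3 ✗ · (0,2)B 0/3 ✗ · (0,3)R 0/1 ✗
Row 1: (1,1)B 0/2 ✗ · (1,2)R 0/3 ✗
Row 2: (2,0)R 1/1 ✓ · (2,2)B 1/3 ✗ · (2,3)B 1/2 ✓
Row 3: (3,0)R 1/2 ✓ · (3,1)B 0/2 ✗ · (3,2)R 1/3 ✗ · (3,3)R 1/2 ✓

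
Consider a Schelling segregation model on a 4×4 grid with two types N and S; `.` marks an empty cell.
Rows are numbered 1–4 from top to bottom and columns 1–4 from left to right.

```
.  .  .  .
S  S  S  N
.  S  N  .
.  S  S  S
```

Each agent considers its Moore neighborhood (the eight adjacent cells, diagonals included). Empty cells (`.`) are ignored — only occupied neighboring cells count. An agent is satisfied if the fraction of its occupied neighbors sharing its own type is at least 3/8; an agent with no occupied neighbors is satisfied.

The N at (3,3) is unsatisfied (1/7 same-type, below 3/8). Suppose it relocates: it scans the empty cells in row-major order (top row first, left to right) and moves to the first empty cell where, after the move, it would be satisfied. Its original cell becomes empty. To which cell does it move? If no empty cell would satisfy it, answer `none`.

Vacating (3,3). Empty cells in order:
  (1,1): 0/2 same-type → still unsatisfied.
  (1,2): 0/3 same-type → still unsatisfied.
  (1,3): 1/3 same-type → still unsatisfied.
  (1,4): 1/2 same-type → satisfied — stop here.

(1,4)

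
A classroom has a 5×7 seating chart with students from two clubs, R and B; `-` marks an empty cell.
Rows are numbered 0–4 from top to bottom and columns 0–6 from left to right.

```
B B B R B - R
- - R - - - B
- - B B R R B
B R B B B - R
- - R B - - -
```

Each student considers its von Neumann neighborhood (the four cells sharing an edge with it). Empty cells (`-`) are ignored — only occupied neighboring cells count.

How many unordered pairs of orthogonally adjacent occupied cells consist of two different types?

Scan each occupied cell's neighbors to the right and below so each pair is counted once.
Row 0: B(0,0)–B(0,1)= B(0,1)–B(0,2)= B(0,2)–R(0,3)≠ B(0,2)–R(1,2)≠ R(0,3)–B(0,4)≠ R(0,6)–B(1,6)≠  → 4/6 unlike.
Row 1: R(1,2)–B(2,2)≠ B(1,6)–B(2,6)=  → 1/2 unlike.
Row 2: B(2,2)–B(2,3)= B(2,2)–B(3,2)= B(2,3)–R(2,4)≠ B(2,3)–B(3,3)= R(2,4)–R(2,5)= R(2,4)–B(3,4)≠ R(2,5)–B(2,6)≠ B(2,6)–R(3,6)≠  → 4/8 unlike.
Row 3: B(3,0)–R(3,1)≠ R(3,1)–B(3,2)≠ B(3,2)–B(3,3)= B(3,2)–R(4,2)≠ B(3,3)–B(3,4)= B(3,3)–B(4,3)=  → 3/6 unlike.
Row 4: R(4,2)–B(4,3)≠  → 1/1 unlike.
Total adjacent occupied pairs: 23; unlike-type pairs: 13.

13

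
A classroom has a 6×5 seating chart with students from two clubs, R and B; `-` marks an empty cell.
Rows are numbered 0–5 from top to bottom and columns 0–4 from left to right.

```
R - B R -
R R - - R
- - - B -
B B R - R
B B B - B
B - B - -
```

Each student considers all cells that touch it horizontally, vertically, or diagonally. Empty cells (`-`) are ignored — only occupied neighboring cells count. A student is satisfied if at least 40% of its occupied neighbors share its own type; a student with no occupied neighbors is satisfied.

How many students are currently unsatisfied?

(0,0)R 2/2 ✓
(0,2)B 0/2 ✗
(0,3)R 1/2 ✓
(1,0)R 2/2 ✓
(1,1)R 2/3 ✓
(1,4)R 1/2 ✓
(2,3)B 0/3 ✗
(3,0)B 3/3 ✓
(3,1)B 4/5 ✓
(3,2)R 0/4 ✗
(3,4)R 0/2 ✗
(4,0)B 4/4 ✓
(4,1)B 6/7 ✓
(4,2)B 3/4 ✓
(4,4)B 0/1 ✗
(5,0)B 2/2 ✓
(5,2)B 2/2 ✓
Unsatisfied: (0,2), (2,3), (3,2), (3,4), (4,4) — 5 in total.

5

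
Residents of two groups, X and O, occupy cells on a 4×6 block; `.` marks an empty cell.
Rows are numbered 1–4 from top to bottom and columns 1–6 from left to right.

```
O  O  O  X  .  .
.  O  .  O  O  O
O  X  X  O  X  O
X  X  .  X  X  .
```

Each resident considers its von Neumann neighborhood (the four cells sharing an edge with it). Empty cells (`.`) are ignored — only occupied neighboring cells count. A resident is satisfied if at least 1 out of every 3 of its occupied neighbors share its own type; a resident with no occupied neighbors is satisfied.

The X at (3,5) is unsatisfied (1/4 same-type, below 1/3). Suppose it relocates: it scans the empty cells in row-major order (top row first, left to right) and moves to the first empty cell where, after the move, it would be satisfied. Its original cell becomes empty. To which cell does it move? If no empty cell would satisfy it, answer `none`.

Vacating (3,5). Empty cells in order:
  (1,5): 1/2 same-type → satisfied — stop here.

(1,5)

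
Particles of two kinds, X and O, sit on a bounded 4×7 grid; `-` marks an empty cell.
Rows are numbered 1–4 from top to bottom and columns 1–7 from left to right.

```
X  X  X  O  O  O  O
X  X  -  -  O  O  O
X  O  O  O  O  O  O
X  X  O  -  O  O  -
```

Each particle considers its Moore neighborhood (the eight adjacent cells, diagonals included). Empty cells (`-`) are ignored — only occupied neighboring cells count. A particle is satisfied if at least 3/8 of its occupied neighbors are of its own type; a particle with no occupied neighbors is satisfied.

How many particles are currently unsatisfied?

Row 1: (1,1)X 3/3 ok · (1,2)X 4/4 ok · (1,3)X 2/3 ok · (1,4)O 2/3 ok · (1,5)O 4/4 ok · (1,6)O 5/5 ok · (1,7)O 3/3 ok
Row 2: (2,1)X 4/5 ok · (2,2)X 5/7 ok · (2,5)O 7/7 ok · (2,6)O 8/8 ok · (2,7)O 5/5 ok
Row 3: (3,1)X 4/5 ok · (3,2)O 2/7 unhappy · (3,3)O 3/5 ok · (3,4)O 5/5 ok · (3,5)O 6/6 ok · (3,6)O 7/7 ok · (3,7)O 4/4 ok
Row 4: (4,1)X 2/3 ok · (4,2)X 2/5 ok · (4,3)O 3/4 ok · (4,5)O 4/4 ok · (4,6)O 4/4 ok
Unsatisfied: (3,2) — 1 in total.

1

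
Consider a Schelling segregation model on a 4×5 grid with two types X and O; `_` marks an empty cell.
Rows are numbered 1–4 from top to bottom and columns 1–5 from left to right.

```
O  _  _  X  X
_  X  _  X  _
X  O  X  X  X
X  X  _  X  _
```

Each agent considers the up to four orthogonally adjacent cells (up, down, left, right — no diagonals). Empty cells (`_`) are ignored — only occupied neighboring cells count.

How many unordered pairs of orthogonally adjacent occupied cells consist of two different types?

4

Scan each occupied cell's neighbors to the right and below so each pair is counted once.
Row 1: X(1,4)–X(1,5)= X(1,4)–X(2,4)=  → 0/2 unlike.
Row 2: X(2,2)–O(3,2)≠ X(2,4)–X(3,4)=  → 1/2 unlike.
Row 3: X(3,1)–O(3,2)≠ X(3,1)–X(4,1)= O(3,2)–X(3,3)≠ O(3,2)–X(4,2)≠ X(3,3)–X(3,4)= X(3,4)–X(3,5)= X(3,4)–X(4,4)=  → 3/7 unlike.
Row 4: X(4,1)–X(4,2)=  → 0/1 unlike.
Total adjacent occupied pairs: 12; unlike-type pairs: 4.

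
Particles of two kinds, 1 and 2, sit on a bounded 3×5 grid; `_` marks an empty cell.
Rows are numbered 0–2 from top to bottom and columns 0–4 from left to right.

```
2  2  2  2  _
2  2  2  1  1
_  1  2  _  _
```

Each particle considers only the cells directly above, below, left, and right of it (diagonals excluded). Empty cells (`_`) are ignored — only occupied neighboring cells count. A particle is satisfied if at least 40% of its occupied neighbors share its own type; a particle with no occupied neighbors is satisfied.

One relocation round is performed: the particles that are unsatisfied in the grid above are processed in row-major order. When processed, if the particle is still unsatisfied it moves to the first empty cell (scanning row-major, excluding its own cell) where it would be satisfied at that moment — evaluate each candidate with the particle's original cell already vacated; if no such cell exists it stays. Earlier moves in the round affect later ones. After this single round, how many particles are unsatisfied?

Initially unsatisfied (in order): (1,3), (2,1).
  (1,3) → (0,4).
  (2,1) → (2,4).
Resulting grid:
2 2 2 2 1
2 2 2 _ 1
_ _ 2 _ 1
All satisfied now.

0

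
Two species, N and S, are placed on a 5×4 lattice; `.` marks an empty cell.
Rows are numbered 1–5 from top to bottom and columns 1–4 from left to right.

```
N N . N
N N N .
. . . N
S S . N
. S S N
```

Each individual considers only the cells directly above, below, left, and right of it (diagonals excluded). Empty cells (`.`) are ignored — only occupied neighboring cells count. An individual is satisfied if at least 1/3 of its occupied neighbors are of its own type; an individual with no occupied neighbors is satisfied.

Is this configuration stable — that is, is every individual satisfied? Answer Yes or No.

Row 1: (1,1)N 2/2 satisfied · (1,2)N 2/2 satisfied · (1,4)N 0/0 satisfied
Row 2: (2,1)N 2/2 satisfied · (2,2)N 3/3 satisfied · (2,3)N 1/1 satisfied
Row 3: (3,4)N 1/1 satisfied
Row 4: (4,1)S 1/1 satisfied · (4,2)S 2/2 satisfied · (4,4)N 2/2 satisfied
Row 5: (5,2)S 2/2 satisfied · (5,3)S 1/2 satisfied · (5,4)N 1/2 satisfied
All meet the threshold, so the configuration is stable.

Yes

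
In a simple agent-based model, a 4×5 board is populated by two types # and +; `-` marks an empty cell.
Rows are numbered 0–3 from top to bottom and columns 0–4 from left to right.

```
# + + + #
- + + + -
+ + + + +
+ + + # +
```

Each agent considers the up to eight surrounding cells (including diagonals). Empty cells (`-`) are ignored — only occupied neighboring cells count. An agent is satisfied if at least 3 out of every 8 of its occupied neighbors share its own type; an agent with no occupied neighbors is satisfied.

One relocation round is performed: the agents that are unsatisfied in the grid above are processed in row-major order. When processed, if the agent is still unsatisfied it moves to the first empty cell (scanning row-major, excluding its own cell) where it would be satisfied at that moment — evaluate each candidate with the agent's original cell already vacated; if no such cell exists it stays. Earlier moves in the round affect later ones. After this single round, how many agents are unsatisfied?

Initially unsatisfied (in order): (0,0), (0,4), (3,3).
  (0,0): no empty cell satisfies it; stays.
  (0,4): no empty cell satisfies it; stays.
  (3,3): no empty cell satisfies it; stays.
Resulting grid:
# + + + #
- + + + -
+ + + + +
+ + + # +
Unsatisfied now: (0,0), (0,4), (3,3).

3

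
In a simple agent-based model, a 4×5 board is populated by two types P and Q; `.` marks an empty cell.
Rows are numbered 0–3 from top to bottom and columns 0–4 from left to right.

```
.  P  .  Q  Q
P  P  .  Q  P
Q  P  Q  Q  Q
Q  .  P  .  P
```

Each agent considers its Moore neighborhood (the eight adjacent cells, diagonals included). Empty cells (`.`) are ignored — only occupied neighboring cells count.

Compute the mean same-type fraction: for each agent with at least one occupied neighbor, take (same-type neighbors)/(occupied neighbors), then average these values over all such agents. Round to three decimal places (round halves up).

(0,1)P 2/2
(0,3)Q 2/3
(0,4)Q 2/3
(1,0)P 3/4
(1,1)P 3/5
(1,3)Q 5/6
(1,4)P 0/5
(2,0)Q 1/4
(2,1)P 3/6
(2,2)Q 2/5
(2,3)Q 3/6
(2,4)Q 2/4
(3,0)Q 1/2
(3,2)P 1/3
(3,4)P 0/2
Sum over 15 agents: 2/2 + 2/3 + 2/3 + 3/4 + 3/5 + 5/6 + 0/5 + 1/4 + 3/6 + 2/5 + 3/6 + 2/4 + 1/2 + 1/3 + 0/2 = 15/2; mean = 15/2 ÷ 15 = 1/2 = 0.5 → 0.500.

0.500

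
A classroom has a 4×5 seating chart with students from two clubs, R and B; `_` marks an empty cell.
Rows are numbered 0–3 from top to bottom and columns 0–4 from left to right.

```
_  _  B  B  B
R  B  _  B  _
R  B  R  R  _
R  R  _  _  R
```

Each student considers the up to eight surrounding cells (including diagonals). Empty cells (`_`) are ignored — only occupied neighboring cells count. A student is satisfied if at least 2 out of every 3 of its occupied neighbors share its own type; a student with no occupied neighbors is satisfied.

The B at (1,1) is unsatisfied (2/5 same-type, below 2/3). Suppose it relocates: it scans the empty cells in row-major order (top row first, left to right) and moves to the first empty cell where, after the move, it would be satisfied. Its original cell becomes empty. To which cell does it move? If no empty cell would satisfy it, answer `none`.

(1,2)

Vacating (1,1). Empty cells in order:
  (0,0): 0/1 same-type → still unsatisfied.
  (0,1): 1/2 same-type → still unsatisfied.
  (1,2): 4/6 same-type → satisfied — stop here.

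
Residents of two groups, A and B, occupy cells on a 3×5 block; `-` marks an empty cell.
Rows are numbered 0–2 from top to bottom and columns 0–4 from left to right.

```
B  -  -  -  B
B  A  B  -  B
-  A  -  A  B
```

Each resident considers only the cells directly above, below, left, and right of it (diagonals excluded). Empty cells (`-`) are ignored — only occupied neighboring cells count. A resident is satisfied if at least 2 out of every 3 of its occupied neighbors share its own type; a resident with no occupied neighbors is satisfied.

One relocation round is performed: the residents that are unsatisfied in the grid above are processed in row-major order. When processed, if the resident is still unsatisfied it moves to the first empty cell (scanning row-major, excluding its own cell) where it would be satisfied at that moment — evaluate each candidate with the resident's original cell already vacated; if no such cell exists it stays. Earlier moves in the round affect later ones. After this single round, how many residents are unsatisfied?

Initially unsatisfied (in order): (1,0), (1,1), (1,2), (2,3), (2,4).
  (1,0) → (0,2).
  (1,1) → (2,0).
  (1,2): now satisfied by earlier moves; stays.
  (2,3): no empty cell satisfies it; stays.
  (2,4) → (0,1).
Resulting grid:
B B B - B
- - B - B
A A - A -
All satisfied now.

0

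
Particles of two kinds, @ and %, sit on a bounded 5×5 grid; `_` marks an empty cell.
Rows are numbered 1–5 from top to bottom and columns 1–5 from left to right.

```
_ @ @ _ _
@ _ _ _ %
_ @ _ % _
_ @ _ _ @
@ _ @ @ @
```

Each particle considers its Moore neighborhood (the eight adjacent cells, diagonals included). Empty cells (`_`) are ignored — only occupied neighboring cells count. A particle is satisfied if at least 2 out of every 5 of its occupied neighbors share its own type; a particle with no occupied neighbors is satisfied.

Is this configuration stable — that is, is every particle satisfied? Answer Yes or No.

Row 1: (1,2)@ 2/2 ok · (1,3)@ 1/1 ok
Row 2: (2,1)@ 2/2 ok · (2,5)% 1/1 ok
Row 3: (3,2)@ 2/2 ok · (3,4)% 1/2 ok
Row 4: (4,2)@ 3/3 ok · (4,5)@ 2/3 ok
Row 5: (5,1)@ 1/1 ok · (5,3)@ 2/2 ok · (5,4)@ 3/3 ok · (5,5)@ 2/2 ok
All meet the threshold, so the configuration is stable.

Yes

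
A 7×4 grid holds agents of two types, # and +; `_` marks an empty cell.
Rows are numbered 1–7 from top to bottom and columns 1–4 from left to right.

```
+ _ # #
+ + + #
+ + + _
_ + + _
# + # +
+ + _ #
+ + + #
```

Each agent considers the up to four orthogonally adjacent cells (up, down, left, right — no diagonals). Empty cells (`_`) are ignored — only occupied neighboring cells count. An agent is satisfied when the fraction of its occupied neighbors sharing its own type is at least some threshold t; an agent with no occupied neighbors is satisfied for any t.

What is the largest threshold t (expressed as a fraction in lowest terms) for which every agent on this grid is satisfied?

(1,1)+ 1/1
(1,3)# 1/2
(1,4)# 2/2
(2,1)+ 3/3
(2,2)+ 3/3
(2,3)+ 2/4
(2,4)# 1/2
(3,1)+ 2/2
(3,2)+ 4/4
(3,3)+ 3/3
(4,2)+ 3/3
(4,3)+ 2/3
(5,1)# 0/2
(5,2)+ 2/4
(5,3)# 0/3
(5,4)+ 0/2
(6,1)+ 2/3
(6,2)+ 3/3
(6,4)# 1/2
(7,1)+ 2/2
(7,2)+ 3/3
(7,3)+ 1/2
(7,4)# 1/2
The smallest same-type fraction is 0/2 at (5,1), which reduces to 0/1. Any threshold above that leaves this agent unsatisfied.

0/1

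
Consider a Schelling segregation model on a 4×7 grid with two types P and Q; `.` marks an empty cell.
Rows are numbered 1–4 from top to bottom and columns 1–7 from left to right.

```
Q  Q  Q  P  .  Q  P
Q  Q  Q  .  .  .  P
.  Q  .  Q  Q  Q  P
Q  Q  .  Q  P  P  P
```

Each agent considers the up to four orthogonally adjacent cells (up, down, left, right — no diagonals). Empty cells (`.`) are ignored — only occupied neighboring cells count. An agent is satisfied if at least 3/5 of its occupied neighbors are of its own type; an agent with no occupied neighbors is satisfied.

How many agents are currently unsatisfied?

Row 1: (1,1)Q 2/2 ✓ · (1,2)Q 3/3 ✓ · (1,3)Q 2/3 ✓ · (1,4)P 0/1 ✗ · (1,6)Q 0/1 ✗ · (1,7)P 1/2 ✗
Row 2: (2,1)Q 2/2 ✓ · (2,2)Q 4/4 ✓ · (2,3)Q 2/2 ✓ · (2,7)P 2/2 ✓
Row 3: (3,2)Q 2/2 ✓ · (3,4)Q 2/2 ✓ · (3,5)Q 2/3 ✓ · (3,6)Q 1/3 ✗ · (3,7)P 2/3 ✓
Row 4: (4,1)Q 1/1 ✓ · (4,2)Q 2/2 ✓ · (4,4)Q 1/2 ✗ · (4,5)P 1/3 ✗ · (4,6)P 2/3 ✓ · (4,7)P 2/2 ✓
Unsatisfied: (1,4), (1,6), (1,7), (3,6), (4,4), (4,5) — 6 in total.

6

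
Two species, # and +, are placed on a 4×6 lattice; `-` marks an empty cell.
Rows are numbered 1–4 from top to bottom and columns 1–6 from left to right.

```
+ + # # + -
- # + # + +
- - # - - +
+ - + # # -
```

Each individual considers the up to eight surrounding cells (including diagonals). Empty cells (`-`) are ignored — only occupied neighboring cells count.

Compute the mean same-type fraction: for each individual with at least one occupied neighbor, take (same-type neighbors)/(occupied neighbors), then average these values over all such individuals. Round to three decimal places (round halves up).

(1,1)+ 1/2
(1,2)+ 2/4
(1,3)# 3/5
(1,4)# 2/5
(1,5)+ 2/4
(2,2)# 2/5
(2,3)+ 1/6
(2,4)# 3/6
(2,5)+ 3/5
(2,6)+ 3/3
(3,3)# 3/5
(3,6)+ 2/3
(4,1)+ — no occupied neighbors
(4,3)+ 0/2
(4,4)# 2/3
(4,5)# 1/2
Sum over 15 individuals: 1/2 + 2/4 + 3/5 + 2/5 + 2/4 + 2/5 + 1/6 + 3/6 + 3/5 + 3/3 + 3/5 + 2/3 + 0/2 + 2/3 + 1/2 = 38/5; mean = 38/5 ÷ 15 = 38/75 = 0.506666… → 0.507.

0.507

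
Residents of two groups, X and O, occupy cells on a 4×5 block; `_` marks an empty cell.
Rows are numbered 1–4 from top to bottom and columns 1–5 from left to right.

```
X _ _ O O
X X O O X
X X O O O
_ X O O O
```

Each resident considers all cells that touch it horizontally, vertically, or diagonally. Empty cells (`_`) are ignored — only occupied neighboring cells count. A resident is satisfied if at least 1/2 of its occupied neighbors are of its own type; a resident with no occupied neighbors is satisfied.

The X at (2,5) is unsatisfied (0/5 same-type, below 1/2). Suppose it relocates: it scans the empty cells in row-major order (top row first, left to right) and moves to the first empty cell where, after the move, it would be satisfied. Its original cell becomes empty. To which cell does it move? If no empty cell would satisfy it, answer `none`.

(1,2)

Vacating (2,5). Empty cells in order:
  (1,2): 3/4 same-type → satisfied — stop here.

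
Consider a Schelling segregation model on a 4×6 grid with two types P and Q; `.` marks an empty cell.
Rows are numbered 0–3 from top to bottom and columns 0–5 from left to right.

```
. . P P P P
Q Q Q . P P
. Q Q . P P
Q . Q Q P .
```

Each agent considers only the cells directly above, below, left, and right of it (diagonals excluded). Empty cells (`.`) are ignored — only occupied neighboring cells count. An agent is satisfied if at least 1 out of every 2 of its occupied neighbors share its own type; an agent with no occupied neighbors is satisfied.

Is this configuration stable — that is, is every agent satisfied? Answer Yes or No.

(0,2)P 1/2 ✓
(0,3)P 2/2 ✓
(0,4)P 3/3 ✓
(0,5)P 2/2 ✓
(1,0)Q 1/1 ✓
(1,1)Q 3/3 ✓
(1,2)Q 2/3 ✓
(1,4)P 3/3 ✓
(1,5)P 3/3 ✓
(2,1)Q 2/2 ✓
(2,2)Q 3/3 ✓
(2,4)P 3/3 ✓
(2,5)P 2/2 ✓
(3,0)Q 0/0 ✓
(3,2)Q 2/2 ✓
(3,3)Q 1/2 ✓
(3,4)P 1/2 ✓
All meet the threshold, so the configuration is stable.

Yes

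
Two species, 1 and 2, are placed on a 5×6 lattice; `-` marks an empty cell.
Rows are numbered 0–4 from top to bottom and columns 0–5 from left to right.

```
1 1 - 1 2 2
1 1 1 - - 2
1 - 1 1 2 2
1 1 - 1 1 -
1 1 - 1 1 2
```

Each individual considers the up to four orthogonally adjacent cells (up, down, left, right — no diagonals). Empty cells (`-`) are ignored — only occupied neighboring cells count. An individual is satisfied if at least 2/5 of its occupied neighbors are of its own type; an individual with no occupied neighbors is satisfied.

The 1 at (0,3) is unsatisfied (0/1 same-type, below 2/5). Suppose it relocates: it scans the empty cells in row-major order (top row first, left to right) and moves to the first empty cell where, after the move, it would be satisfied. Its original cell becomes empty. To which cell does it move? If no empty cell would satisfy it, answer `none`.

(0,2)

Vacating (0,3). Empty cells in order:
  (0,2): 2/2 same-type → satisfied — stop here.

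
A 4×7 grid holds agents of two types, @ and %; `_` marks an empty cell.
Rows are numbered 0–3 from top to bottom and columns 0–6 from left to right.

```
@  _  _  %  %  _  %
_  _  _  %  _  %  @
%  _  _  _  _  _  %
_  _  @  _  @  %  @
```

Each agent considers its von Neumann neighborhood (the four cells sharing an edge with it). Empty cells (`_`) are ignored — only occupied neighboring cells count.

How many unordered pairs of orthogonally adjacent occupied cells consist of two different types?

6

Scan each occupied cell's neighbors to the right and below so each pair is counted once.
Row 0: %(0,3)–%(0,4)= %(0,3)–%(1,3)= %(0,6)–@(1,6)≠  → 1/3 unlike.
Row 1: %(1,5)–@(1,6)≠ @(1,6)–%(2,6)≠  → 2/2 unlike.
Row 2: %(2,6)–@(3,6)≠  → 1/1 unlike.
Row 3: @(3,4)–%(3,5)≠ %(3,5)–@(3,6)≠  → 2/2 unlike.
Total adjacent occupied pairs: 8; unlike-type pairs: 6.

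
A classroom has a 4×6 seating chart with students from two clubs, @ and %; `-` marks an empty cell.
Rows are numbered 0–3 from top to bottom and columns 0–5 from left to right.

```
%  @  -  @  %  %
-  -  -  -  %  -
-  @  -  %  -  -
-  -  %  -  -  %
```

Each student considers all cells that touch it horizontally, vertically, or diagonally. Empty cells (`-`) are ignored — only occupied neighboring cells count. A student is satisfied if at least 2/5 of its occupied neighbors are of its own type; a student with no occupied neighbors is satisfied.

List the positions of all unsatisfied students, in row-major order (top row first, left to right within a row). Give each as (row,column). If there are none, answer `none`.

(0,0), (0,1), (0,3), (2,1)

(0,0)% 0/1 unhappy
(0,1)@ 0/1 unhappy
(0,3)@ 0/2 unhappy
(0,4)% 2/3 ok
(0,5)% 2/2 ok
(1,4)% 3/4 ok
(2,1)@ 0/1 unhappy
(2,3)% 2/2 ok
(3,2)% 1/2 ok
(3,5)% 0/0 ok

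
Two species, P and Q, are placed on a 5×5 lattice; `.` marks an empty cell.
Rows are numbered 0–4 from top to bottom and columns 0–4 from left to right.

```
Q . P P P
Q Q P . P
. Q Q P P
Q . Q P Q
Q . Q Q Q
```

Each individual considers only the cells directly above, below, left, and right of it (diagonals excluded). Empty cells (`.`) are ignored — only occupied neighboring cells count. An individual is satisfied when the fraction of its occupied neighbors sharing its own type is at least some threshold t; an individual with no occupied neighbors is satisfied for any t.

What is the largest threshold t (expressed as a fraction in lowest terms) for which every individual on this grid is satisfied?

Row 0: (0,0)Q 1/1 · (0,2)P 2/2 · (0,3)P 2/2 · (0,4)P 2/2
Row 1: (1,0)Q 2/2 · (1,1)Q 2/3 · (1,2)P 1/3 · (1,4)P 2/2
Row 2: (2,1)Q 2/2 · (2,2)Q 2/4 · (2,3)P 2/3 · (2,4)P 2/3
Row 3: (3,0)Q 1/1 · (3,2)Q 2/3 · (3,3)P 1/4 · (3,4)Q 1/3
Row 4: (4,0)Q 1/1 · (4,2)Q 2/2 · (4,3)Q 2/3 · (4,4)Q 2/2
The smallest same-type fraction is 1/4 at (3,3), which reduces to 1/4. Any threshold above that leaves this individual unsatisfied.

1/4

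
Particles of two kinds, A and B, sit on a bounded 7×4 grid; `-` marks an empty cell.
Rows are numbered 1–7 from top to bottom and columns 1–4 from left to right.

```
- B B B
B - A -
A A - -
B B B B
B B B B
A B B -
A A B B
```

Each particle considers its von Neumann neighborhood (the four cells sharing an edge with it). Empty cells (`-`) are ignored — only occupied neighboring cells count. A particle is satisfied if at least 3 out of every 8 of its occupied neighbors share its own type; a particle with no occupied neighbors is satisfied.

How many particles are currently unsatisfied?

Row 1: (1,2)B 1/1 satisfied · (1,3)B 2/3 satisfied · (1,4)B 1/1 satisfied
Row 2: (2,1)B 0/1 not · (2,3)A 0/1 not
Row 3: (3,1)A 1/3 not · (3,2)A 1/2 satisfied
Row 4: (4,1)B 2/3 satisfied · (4,2)B 3/4 satisfied · (4,3)B 3/3 satisfied · (4,4)B 2/2 satisfied
Row 5: (5,1)B 2/3 satisfied · (5,2)B 4/4 satisfied · (5,3)B 4/4 satisfied · (5,4)B 2/2 satisfied
Row 6: (6,1)A 1/3 not · (6,2)B 2/4 satisfied · (6,3)B 3/3 satisfied
Row 7: (7,1)A 2/2 satisfied · (7,2)A 1/3 not · (7,3)B 2/3 satisfied · (7,4)B 1/1 satisfied
Unsatisfied: (2,1), (2,3), (3,1), (6,1), (7,2) — 5 in total.

5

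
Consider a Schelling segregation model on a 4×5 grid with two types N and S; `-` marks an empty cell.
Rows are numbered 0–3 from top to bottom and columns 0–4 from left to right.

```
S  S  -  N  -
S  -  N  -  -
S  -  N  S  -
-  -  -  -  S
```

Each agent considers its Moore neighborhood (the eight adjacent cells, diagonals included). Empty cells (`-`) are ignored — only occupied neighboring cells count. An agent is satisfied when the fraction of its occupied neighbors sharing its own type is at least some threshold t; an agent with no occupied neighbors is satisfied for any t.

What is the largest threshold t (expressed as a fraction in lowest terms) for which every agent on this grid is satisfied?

Row 0: (0,0)S 2/2 · (0,1)S 2/3 · (0,3)N 1/1
Row 1: (1,0)S 3/3 · (1,2)N 2/4
Row 2: (2,0)S 1/1 · (2,2)N 1/2 · (2,3)S 1/3
Row 3: (3,4)S 1/1
The smallest same-type fraction is 1/3 at (2,3), which reduces to 1/3. Any threshold above that leaves this agent unsatisfied.

1/3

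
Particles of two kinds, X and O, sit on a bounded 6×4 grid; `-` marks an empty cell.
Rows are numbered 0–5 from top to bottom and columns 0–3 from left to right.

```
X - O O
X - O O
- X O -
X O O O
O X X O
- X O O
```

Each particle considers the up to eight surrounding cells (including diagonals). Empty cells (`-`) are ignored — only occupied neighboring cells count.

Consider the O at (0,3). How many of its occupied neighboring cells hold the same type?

Occupied neighbors of (0,3): (0,2)=O, (1,2)=O, (1,3)=O.
Same type (O): 3 of 3.

3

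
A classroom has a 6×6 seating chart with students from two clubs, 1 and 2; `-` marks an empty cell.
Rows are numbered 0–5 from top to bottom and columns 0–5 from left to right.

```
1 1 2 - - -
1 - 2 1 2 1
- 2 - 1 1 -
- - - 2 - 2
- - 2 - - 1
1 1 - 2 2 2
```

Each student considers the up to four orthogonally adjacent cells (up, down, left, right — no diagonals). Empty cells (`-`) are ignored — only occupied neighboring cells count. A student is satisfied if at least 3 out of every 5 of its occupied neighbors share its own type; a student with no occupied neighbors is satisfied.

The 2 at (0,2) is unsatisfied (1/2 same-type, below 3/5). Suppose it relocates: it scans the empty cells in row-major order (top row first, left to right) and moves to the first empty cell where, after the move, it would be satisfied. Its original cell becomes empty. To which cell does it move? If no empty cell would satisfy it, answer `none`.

Vacating (0,2). Empty cells in order:
  (0,3): 0/1 same-type → still unsatisfied.
  (0,4): 1/1 same-type → satisfied — stop here.

(0,4)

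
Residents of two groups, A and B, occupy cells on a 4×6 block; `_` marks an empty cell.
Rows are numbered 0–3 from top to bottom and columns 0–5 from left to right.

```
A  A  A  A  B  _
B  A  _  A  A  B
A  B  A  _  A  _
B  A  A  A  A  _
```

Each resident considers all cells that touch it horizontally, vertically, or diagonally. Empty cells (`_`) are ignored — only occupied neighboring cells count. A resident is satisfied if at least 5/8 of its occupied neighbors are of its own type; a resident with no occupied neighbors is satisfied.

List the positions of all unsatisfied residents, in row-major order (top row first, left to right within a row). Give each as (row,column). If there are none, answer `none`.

Row 0: (0,0)A 2/3 ok · (0,1)A 3/4 ok · (0,2)A 4/4 ok · (0,3)A 3/4 ok · (0,4)B 1/4 unhappy
Row 1: (1,0)B 1/5 unhappy · (1,1)A 5/7 ok · (1,3)A 5/6 ok · (1,4)A 3/5 unhappy · (1,5)B 1/3 unhappy
Row 2: (2,0)A 2/5 unhappy · (2,1)B 2/7 unhappy · (2,2)A 5/6 ok · (2,4)A 4/5 ok
Row 3: (3,0)B 1/3 unhappy · (3,1)A 3/5 unhappy · (3,2)A 3/4 ok · (3,3)A 4/4 ok · (3,4)A 2/2 ok

(0,4), (1,0), (1,4), (1,5), (2,0), (2,1), (3,0), (3,1)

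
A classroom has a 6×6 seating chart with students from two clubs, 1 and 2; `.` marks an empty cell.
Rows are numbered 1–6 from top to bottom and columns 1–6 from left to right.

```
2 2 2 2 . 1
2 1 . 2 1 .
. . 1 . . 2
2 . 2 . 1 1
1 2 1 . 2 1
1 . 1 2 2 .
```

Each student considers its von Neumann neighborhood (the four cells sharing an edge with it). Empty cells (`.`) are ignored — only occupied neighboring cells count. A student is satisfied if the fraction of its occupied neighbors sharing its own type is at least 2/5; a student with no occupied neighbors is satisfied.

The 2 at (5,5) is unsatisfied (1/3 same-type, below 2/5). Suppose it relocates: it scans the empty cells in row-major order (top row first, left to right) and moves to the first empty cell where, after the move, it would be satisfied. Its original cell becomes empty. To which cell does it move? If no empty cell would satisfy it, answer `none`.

(2,3)

Vacating (5,5). Empty cells in order:
  (1,5): 1/3 same-type → still unsatisfied.
  (2,3): 2/4 same-type → satisfied — stop here.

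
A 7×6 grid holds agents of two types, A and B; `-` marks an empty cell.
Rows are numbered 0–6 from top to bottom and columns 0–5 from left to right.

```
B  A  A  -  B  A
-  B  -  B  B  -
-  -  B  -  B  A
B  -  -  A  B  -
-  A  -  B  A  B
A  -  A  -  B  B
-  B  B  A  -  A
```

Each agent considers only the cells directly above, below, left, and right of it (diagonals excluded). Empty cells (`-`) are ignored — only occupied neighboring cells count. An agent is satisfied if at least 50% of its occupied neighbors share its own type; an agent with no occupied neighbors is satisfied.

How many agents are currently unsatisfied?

Row 0: (0,0)B 0/1 not · (0,1)A 1/3 not · (0,2)A 1/1 satisfied · (0,4)B 1/2 satisfied · (0,5)A 0/1 not
Row 1: (1,1)B 0/1 not · (1,3)B 1/1 satisfied · (1,4)B 3/3 satisfied
Row 2: (2,2)B 0/0 satisfied · (2,4)B 2/3 satisfied · (2,5)A 0/1 not
Row 3: (3,0)B 0/0 satisfied · (3,3)A 0/2 not · (3,4)B 1/3 not
Row 4: (4,1)A 0/0 satisfied · (4,3)B 0/2 not · (4,4)A 0/4 not · (4,5)B 1/2 satisfied
Row 5: (5,0)A 0/0 satisfied · (5,2)A 0/1 not · (5,4)B 1/2 satisfied · (5,5)B 2/3 satisfied
Row 6: (6,1)B 1/1 satisfied · (6,2)B 1/3 not · (6,3)A 0/1 not · (6,5)A 0/1 not
Unsatisfied: (0,0), (0,1), (0,5), (1,1), (2,5), (3,3), (3,4), (4,3), (4,4), (5,2), (6,2), (6,3), (6,5) — 13 in total.

13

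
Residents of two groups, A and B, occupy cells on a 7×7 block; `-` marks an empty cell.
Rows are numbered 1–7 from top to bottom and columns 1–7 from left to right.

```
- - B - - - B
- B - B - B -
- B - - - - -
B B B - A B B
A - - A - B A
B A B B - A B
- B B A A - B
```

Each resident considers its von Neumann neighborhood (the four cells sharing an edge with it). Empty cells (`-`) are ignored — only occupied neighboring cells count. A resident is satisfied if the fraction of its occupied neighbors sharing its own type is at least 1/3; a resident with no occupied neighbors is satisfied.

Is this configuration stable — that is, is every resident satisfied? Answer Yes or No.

No

Row 1: (1,3)B 0/0 satisfied · (1,7)B 0/0 satisfied
Row 2: (2,2)B 1/1 satisfied · (2,4)B 0/0 satisfied · (2,6)B 0/0 satisfied
Row 3: (3,2)B 2/2 satisfied
Row 4: (4,1)B 1/2 satisfied · (4,2)B 3/3 satisfied · (4,3)B 1/1 satisfied · (4,5)A 0/1 not · (4,6)B 2/3 satisfied · (4,7)B 1/2 satisfied
Row 5: (5,1)A 0/2 not · (5,4)A 0/1 not · (5,6)B 1/3 satisfied · (5,7)A 0/3 not
Row 6: (6,1)B 0/2 not · (6,2)A 0/3 not · (6,3)B 2/3 satisfied · (6,4)B 1/3 satisfied · (6,6)A 0/2 not · (6,7)B 1/3 satisfied
Row 7: (7,2)B 1/2 satisfied · (7,3)B 2/3 satisfied · (7,4)A 1/3 satisfied · (7,5)A 1/1 satisfied · (7,7)B 1/1 satisfied
For instance (4,5) has only 0/1 same-type neighbors, below 1/3.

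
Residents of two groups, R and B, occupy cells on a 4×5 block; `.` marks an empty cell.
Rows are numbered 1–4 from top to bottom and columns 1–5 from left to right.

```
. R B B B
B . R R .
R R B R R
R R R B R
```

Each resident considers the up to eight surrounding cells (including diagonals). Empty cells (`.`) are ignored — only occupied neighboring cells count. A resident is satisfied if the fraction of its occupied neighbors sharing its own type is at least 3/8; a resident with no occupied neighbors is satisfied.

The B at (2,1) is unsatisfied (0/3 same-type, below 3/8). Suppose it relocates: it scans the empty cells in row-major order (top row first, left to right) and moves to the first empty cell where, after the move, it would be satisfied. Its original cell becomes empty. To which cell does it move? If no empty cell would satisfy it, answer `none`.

Vacating (2,1). Empty cells in order:
  (1,1): 0/1 same-type → still unsatisfied.
  (2,2): 2/6 same-type → still unsatisfied.
  (2,5): 2/5 same-type → satisfied — stop here.

(2,5)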